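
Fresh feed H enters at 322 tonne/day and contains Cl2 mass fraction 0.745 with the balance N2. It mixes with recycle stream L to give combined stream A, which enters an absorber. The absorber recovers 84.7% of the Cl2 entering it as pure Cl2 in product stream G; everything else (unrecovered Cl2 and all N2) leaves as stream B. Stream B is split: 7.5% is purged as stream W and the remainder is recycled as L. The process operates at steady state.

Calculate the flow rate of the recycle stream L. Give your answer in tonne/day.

N2 enters only via H and leaves only via the purge: 322×0.255 = 0.075×(N2 in B), and the absorber passes all N2, so N2 in A = N2 in B = 1094.8 tonne/day.
Cl2 in A: m_A = 322×0.745 + (1−0.075)·(1−0.847)·m_A, so m_A = 239.89/0.8585 = 279.44 tonne/day.
B = (1−0.847)×279.44 + 1094.8 = 1137.6 tonne/day.
Recycle L = (1−0.075)×1137.6 = 1052.2 tonne/day.

1052 tonne/day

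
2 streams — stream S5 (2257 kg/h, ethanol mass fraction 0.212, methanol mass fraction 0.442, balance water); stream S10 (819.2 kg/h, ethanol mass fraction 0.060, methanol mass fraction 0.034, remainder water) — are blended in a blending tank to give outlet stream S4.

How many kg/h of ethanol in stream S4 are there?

ethanol out = ethanol in = 2257×0.212 + 819.2×0.060 = 527.64 kg/h.

527.6 kg/h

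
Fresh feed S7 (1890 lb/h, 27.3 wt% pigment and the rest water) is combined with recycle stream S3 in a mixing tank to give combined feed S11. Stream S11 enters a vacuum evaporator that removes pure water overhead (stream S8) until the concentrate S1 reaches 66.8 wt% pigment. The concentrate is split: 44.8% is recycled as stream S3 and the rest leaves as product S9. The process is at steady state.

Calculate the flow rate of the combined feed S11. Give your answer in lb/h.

Overall pigment balance (none leaves overhead): pigment in fresh feed = pigment in product, i.e. 1890×0.273 = (1−0.448)·S1·0.668.
S1 = 515.97/(0.668×0.552) = 1399.3 lb/h.
Recycle S3 = 0.448×1399.3 = 626.88 lb/h.
Combined feed S11 = 1890 + 626.88 = 2516.9 lb/h.

2517 lb/h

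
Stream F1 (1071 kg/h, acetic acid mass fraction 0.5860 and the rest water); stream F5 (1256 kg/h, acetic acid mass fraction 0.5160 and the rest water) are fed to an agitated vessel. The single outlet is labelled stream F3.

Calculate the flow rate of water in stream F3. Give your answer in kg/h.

water out = water in = 1071×0.414 + 1256×0.484 = 1051.3 kg/h.

1051 kg/h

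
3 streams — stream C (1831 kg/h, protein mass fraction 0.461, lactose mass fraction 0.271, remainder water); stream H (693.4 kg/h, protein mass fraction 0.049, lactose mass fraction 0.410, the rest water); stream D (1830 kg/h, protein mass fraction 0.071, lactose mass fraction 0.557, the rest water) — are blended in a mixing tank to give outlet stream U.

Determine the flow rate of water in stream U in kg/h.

water out = water in = 1831×0.268 + 693.4×0.541 + 1830×0.372 = 1546.6 kg/h.

1547 kg/h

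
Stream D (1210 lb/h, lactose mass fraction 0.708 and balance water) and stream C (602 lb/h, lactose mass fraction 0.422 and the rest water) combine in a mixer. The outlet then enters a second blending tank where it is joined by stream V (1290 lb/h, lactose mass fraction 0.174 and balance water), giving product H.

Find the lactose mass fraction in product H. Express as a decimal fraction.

Overall, product flow = 3102 lb/h.
lactose in = 1210×0.708 + 602×0.422 + 1290×0.174 = 1335.2 lb/h.
lactose fraction in H = 0.430.

0.430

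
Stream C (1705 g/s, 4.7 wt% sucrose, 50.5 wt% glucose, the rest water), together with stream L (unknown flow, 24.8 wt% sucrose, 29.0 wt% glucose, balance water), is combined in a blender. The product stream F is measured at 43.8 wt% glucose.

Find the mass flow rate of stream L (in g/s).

771.9 g/s

Let L be the unknown flow. Total out = 1705 + L.
glucose balance: 861.02 + 0.290·L = 0.438·(1705 + L)
(0.290 − 0.438)·L = 0.438×1705 − 861.02 = -114.24
L = -114.24 / -0.148 = 771.86 g/s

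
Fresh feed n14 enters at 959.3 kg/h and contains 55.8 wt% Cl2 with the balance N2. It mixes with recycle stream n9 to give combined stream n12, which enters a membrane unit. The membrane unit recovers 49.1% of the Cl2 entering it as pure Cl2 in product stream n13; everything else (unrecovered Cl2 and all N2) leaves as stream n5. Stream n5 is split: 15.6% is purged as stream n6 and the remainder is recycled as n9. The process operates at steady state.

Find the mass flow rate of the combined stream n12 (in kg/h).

3656 kg/h

N2 enters only via n14 and leaves only via the purge: 959.3×0.442 = 0.156×(N2 in n5), and the membrane unit passes all N2, so N2 in n12 = N2 in n5 = 2718 kg/h.
Cl2 in n12: m_A = 959.3×0.558 + (1−0.156)·(1−0.491)·m_A, so m_A = 535.29/0.5704 = 938.44 kg/h.
n12 = 938.44 + 2718 = 3656.5 kg/h.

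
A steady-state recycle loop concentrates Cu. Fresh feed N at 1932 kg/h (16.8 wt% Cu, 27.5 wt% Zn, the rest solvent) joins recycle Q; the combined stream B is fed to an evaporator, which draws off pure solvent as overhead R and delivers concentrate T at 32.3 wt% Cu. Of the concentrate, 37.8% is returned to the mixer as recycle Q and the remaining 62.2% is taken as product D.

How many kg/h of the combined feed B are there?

Overall Cu balance (none leaves overhead): Cu in fresh feed = Cu in product, i.e. 1932×0.168 = (1−0.378)·T·0.323.
T = 324.58/(0.323×0.622) = 1615.6 kg/h.
Recycle Q = 0.378×1615.6 = 610.68 kg/h.
Combined feed B = 1932 + 610.68 = 2542.7 kg/h.

2543 kg/h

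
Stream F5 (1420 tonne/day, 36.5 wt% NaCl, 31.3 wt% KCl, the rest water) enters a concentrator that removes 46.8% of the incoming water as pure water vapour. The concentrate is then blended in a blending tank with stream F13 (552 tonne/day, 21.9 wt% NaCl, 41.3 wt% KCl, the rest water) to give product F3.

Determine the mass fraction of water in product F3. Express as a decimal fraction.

Vapour removed = 0.468×0.322×1420 = 213.99 tonne/day; concentrate = 1206 tonne/day.
water reaching the mixer = 243.25 (from concentrate) + 552×0.368 = 446.39 tonne/day.
Product flow = 1206 + 552 = 1758 tonne/day; water fraction = 0.254.

0.254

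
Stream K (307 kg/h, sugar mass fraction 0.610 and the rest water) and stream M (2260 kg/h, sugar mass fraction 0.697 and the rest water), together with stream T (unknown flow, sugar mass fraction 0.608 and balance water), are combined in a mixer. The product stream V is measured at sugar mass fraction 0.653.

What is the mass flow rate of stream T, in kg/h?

1916 kg/h

Let T be the unknown flow. Total out = 2567 + T.
sugar balance: 1762.5 + 0.608·T = 0.653·(2567 + T)
(0.608 − 0.653)·T = 0.653×2567 − 1762.5 = -86.239
T = -86.239 / -0.045 = 1916.4 kg/h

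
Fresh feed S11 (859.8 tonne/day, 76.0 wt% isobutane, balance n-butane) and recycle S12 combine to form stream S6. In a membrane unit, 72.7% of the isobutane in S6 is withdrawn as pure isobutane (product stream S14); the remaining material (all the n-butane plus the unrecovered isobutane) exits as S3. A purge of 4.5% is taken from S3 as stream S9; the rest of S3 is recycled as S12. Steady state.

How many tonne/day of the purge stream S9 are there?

217.2 tonne/day

n-butane enters only via S11 and leaves only via the purge: 859.8×0.240 = 0.045×(n-butane in S3), and the membrane unit passes all n-butane, so n-butane in S6 = n-butane in S3 = 4585.6 tonne/day.
isobutane in S6: m_A = 859.8×0.760 + (1−0.045)·(1−0.727)·m_A, so m_A = 653.45/0.7393 = 883.89 tonne/day.
S3 = (1−0.727)×883.89 + 4585.6 = 4826.9 tonne/day.
Purge S9 = 0.045×4826.9 = 217.21 tonne/day.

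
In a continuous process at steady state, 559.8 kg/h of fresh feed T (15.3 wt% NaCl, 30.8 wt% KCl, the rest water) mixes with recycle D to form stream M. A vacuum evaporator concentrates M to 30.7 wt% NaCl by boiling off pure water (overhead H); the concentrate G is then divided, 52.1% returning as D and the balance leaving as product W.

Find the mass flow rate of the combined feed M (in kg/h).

Overall NaCl balance (none leaves overhead): NaCl in fresh feed = NaCl in product, i.e. 559.8×0.153 = (1−0.521)·G·0.307.
G = 85.649/(0.307×0.479) = 582.44 kg/h.
Recycle D = 0.521×582.44 = 303.45 kg/h.
Combined feed M = 559.8 + 303.45 = 863.25 kg/h.

863.3 kg/h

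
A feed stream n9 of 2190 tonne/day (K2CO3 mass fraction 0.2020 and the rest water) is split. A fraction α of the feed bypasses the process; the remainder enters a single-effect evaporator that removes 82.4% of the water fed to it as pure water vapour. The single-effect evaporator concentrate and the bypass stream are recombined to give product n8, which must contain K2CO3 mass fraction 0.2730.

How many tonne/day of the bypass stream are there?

All 2190×0.202 = 442.38 tonne/day of K2CO3 reaches n8, so n8 = 442.38/0.273 = 1620.4 tonne/day and vapour = 569.56 tonne/day.
The evaporator receives (1−α)·2190 of feed at 0.798 water and removes 0.824 of that water:
0.824×0.798×(1−α)×2190 = 569.56
(1−α) = 569.56/1440 = 0.3955;  α = 0.6045.
Bypass flow = 0.6045×2190 = 1323.8 tonne/day.

1324 tonne/day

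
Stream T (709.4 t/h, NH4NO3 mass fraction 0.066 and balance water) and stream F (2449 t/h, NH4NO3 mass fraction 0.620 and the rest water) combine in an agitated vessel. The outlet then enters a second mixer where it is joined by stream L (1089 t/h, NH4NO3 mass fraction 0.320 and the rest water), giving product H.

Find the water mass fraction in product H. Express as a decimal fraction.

0.549

Overall, product flow = 4247.4 t/h.
water in = 709.4×0.934 + 2449×0.380 + 1089×0.680 = 2333.7 t/h.
water fraction in H = 0.549.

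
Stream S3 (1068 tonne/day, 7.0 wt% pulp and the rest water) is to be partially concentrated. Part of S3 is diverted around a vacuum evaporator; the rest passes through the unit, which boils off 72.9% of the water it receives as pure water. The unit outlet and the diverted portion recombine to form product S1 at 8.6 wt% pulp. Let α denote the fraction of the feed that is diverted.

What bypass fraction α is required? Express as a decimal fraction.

All 1068×0.070 = 74.76 tonne/day of pulp reaches S1, so S1 = 74.76/0.086 = 869.3 tonne/day and vapour = 198.7 tonne/day.
The evaporator receives (1−α)·1068 of feed at 0.930 water and removes 0.729 of that water:
0.729×0.930×(1−α)×1068 = 198.7
(1−α) = 198.7/724.07 = 0.2744;  α = 0.7256.

0.726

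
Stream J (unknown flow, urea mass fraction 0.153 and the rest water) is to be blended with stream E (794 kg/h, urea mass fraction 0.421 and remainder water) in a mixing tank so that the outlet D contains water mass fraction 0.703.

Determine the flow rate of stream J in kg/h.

Let J be the unknown flow. Total out = 794 + J.
water balance: 459.73 + 0.847·J = 0.703·(794 + J)
(0.847 − 0.703)·J = 0.703×794 − 459.73 = 98.456
J = 98.456 / 0.144 = 683.72 kg/h

683.7 kg/h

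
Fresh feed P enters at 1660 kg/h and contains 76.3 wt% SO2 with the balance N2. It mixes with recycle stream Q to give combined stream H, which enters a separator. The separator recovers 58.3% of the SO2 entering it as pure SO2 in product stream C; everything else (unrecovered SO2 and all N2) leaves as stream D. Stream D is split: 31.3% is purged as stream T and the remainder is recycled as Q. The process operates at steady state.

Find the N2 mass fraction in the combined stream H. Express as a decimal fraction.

N2 enters only via P and leaves only via the purge: 1660×0.237 = 0.313×(N2 in D), and the separator passes all N2, so N2 in H = N2 in D = 1256.9 kg/h.
SO2 in H: m_A = 1660×0.763 + (1−0.313)·(1−0.583)·m_A, so m_A = 1266.6/0.7135 = 1775.1 kg/h.
H = 1775.1 + 1256.9 = 3032 kg/h.
N2 fraction in H = 1256.9/3032 = 0.415.

0.415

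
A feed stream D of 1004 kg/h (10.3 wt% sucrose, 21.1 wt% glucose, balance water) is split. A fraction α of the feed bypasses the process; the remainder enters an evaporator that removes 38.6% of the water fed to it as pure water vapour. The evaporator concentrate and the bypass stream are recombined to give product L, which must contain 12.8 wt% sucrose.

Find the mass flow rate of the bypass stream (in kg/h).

All 1004×0.103 = 103.41 kg/h of sucrose reaches L, so L = 103.41/0.128 = 807.91 kg/h and vapour = 196.09 kg/h.
The evaporator receives (1−α)·1004 of feed at 0.686 water and removes 0.386 of that water:
0.386×0.686×(1−α)×1004 = 196.09
(1−α) = 196.09/265.86 = 0.7376;  α = 0.2624.
Bypass flow = 0.2624×1004 = 263.45 kg/h.

263.5 kg/h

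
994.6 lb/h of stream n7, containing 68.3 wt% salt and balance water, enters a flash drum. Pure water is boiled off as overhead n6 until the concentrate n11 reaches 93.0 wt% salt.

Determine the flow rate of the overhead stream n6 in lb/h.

264.2 lb/h

salt is conserved: 994.6×0.683 = 679.31 lb/h all reports to the concentrate.
Concentrate = 679.31/(target fraction) = 730.44 lb/h.
Overhead = 994.6 − 730.44 = 264.16 lb/h.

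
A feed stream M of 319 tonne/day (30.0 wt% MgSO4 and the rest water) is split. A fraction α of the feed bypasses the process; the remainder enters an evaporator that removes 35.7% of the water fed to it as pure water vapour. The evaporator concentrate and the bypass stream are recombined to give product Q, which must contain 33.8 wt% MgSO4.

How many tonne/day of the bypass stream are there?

175.5 tonne/day

All 319×0.300 = 95.7 tonne/day of MgSO4 reaches Q, so Q = 95.7/0.338 = 283.14 tonne/day and vapour = 35.864 tonne/day.
The evaporator receives (1−α)·319 of feed at 0.700 water and removes 0.357 of that water:
0.357×0.700×(1−α)×319 = 35.864
(1−α) = 35.864/79.718 = 0.4499;  α = 0.5501.
Bypass flow = 0.5501×319 = 175.49 tonne/day.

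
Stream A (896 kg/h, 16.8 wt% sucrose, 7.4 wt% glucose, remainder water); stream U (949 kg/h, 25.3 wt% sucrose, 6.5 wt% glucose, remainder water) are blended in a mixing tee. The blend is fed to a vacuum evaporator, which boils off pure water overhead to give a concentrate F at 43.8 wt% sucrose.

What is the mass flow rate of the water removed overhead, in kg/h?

953.2 kg/h

sucrose entering = 896×0.168 + 949×0.253 = 390.62 kg/h.
All sucrose reports to F, so F = 390.62/0.438 = 891.84 kg/h.
Total feed = 1845 kg/h; overhead = 1845 − 891.84 = 953.16 kg/h.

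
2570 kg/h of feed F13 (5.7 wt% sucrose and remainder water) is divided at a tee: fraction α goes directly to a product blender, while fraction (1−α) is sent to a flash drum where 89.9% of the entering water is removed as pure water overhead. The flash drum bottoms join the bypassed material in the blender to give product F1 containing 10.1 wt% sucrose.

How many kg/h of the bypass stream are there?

1249 kg/h

All 2570×0.057 = 146.49 kg/h of sucrose reaches F1, so F1 = 146.49/0.101 = 1450.4 kg/h and vapour = 1119.6 kg/h.
The evaporator receives (1−α)·2570 of feed at 0.943 water and removes 0.899 of that water:
0.899×0.943×(1−α)×2570 = 1119.6
(1−α) = 1119.6/2178.7 = 0.5139;  α = 0.4861.
Bypass flow = 0.4861×2570 = 1249.3 kg/h.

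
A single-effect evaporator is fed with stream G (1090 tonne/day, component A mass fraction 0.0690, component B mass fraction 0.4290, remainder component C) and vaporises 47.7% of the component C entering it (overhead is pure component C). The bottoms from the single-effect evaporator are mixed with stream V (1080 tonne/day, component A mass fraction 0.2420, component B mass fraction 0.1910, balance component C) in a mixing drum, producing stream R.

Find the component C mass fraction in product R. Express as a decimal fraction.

0.4707

Vapour removed = 0.477×0.502×1090 = 261 tonne/day; concentrate = 829 tonne/day.
component C reaching the mixer = 286.18 (from concentrate) + 1080×0.567 = 898.54 tonne/day.
Product flow = 829 + 1080 = 1909 tonne/day; component C fraction = 0.4707.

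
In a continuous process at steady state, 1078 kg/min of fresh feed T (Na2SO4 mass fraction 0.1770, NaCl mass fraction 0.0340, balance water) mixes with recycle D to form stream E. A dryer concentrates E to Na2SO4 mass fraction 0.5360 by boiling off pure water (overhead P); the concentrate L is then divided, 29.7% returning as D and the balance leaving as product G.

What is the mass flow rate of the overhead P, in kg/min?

722 kg/min

Overall Na2SO4 balance (none leaves overhead): Na2SO4 in fresh feed = Na2SO4 in product, i.e. 1078×0.177 = (1−0.297)·L·0.536.
L = 190.81/(0.536×0.703) = 506.37 kg/min.
Recycle D = 0.297×506.37 = 150.39 kg/min.
Combined feed E = 1078 + 150.39 = 1228.4 kg/min.
Overhead P = E − L = 1228.4 − 506.37 = 722.02 kg/min.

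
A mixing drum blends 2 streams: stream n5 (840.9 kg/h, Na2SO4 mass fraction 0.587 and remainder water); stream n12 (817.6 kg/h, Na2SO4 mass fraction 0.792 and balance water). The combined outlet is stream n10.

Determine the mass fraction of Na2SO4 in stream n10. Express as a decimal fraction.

Total flow out = 840.9 + 817.6 = 1658.5 kg/h.
Na2SO4 in = 840.9×0.587 + 817.6×0.792 = 1141.1 kg/h.
Na2SO4 mass fraction in n10 = 1141.1/1658.5 = 0.688.

0.688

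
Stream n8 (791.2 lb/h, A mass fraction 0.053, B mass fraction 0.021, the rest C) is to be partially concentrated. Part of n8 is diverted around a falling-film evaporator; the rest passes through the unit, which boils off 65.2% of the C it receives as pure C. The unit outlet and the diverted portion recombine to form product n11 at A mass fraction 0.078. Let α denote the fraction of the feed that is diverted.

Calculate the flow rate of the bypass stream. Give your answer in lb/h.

All 791.2×0.053 = 41.934 lb/h of A reaches n11, so n11 = 41.934/0.078 = 537.61 lb/h and vapour = 253.59 lb/h.
The evaporator receives (1−α)·791.2 of feed at 0.926 C and removes 0.652 of that C:
0.652×0.926×(1−α)×791.2 = 253.59
(1−α) = 253.59/477.69 = 0.5309;  α = 0.4691.
Bypass flow = 0.4691×791.2 = 371.18 lb/h.

371.2 lb/h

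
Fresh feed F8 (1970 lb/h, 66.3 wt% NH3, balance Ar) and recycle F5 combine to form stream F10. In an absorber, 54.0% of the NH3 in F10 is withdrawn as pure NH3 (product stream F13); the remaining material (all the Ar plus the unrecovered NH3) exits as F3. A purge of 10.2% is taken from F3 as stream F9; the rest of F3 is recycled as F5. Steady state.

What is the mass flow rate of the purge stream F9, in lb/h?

Ar enters only via F8 and leaves only via the purge: 1970×0.337 = 0.102×(Ar in F3), and the absorber passes all Ar, so Ar in F10 = Ar in F3 = 6508.7 lb/h.
NH3 in F10: m_A = 1970×0.663 + (1−0.102)·(1−0.540)·m_A, so m_A = 1306.1/0.5869 = 2225.4 lb/h.
F3 = (1−0.540)×2225.4 + 6508.7 = 7532.4 lb/h.
Purge F9 = 0.102×7532.4 = 768.3 lb/h.

768.3 lb/h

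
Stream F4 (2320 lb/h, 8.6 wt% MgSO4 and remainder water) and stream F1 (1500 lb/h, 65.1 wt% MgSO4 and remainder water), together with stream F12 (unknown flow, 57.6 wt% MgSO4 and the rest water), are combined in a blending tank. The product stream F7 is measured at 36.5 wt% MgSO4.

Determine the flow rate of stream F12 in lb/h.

1035 lb/h

Let F12 be the unknown flow. Total out = 3820 + F12.
MgSO4 balance: 1176 + 0.576·F12 = 0.365·(3820 + F12)
(0.576 − 0.365)·F12 = 0.365×3820 − 1176 = 218.28
F12 = 218.28 / 0.211 = 1034.5 lb/h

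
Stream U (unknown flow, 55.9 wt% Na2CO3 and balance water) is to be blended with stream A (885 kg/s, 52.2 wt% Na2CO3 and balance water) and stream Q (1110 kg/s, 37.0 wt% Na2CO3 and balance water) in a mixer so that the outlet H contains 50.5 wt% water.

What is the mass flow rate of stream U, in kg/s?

1795 kg/s

Let U be the unknown flow. Total out = 1995 + U.
water balance: 1122.3 + 0.441·U = 0.505·(1995 + U)
(0.441 − 0.505)·U = 0.505×1995 − 1122.3 = -114.85
U = -114.85 / -0.064 = 1794.6 kg/s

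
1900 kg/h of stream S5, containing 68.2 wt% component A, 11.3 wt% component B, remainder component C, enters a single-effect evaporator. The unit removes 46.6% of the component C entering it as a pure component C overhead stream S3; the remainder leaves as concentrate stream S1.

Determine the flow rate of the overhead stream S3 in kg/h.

181.5 kg/h

component C entering = 1900×0.205 = 389.5 kg/h; overhead removed = 0.466×389.5 = 181.51 kg/h.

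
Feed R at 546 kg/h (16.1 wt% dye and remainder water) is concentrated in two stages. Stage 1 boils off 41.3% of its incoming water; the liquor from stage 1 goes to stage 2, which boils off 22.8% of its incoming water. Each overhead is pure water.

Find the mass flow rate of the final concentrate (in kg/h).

295.5 kg/h

water in feed = 546×0.839 = 458.09 kg/h.
After stage 1: water left = (1−0.413)×458.09 = 268.9; stream total = 356.81 kg/h.
After stage 2: water left = (1−0.228)×268.9 = 207.59; final concentrate = 295.5 kg/h.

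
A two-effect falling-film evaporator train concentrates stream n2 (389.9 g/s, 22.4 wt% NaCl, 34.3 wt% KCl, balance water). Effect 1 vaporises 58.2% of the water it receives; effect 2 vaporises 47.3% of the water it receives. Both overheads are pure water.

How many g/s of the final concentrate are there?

water in feed = 389.9×0.433 = 168.83 g/s.
After stage 1: water left = (1−0.582)×168.83 = 70.57; stream total = 291.64 g/s.
After stage 2: water left = (1−0.473)×70.57 = 37.19; final concentrate = 258.26 g/s.

258.3 g/s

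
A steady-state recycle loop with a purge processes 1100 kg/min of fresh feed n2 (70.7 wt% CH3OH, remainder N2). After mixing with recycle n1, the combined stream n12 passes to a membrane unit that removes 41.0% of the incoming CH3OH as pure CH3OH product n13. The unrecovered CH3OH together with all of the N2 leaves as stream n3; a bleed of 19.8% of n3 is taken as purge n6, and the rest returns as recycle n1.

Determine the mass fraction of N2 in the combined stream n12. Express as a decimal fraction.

0.524

N2 enters only via n2 and leaves only via the purge: 1100×0.293 = 0.198×(N2 in n3), and the membrane unit passes all N2, so N2 in n12 = N2 in n3 = 1627.8 kg/min.
CH3OH in n12: m_A = 1100×0.707 + (1−0.198)·(1−0.410)·m_A, so m_A = 777.7/0.5268 = 1476.2 kg/min.
n12 = 1476.2 + 1627.8 = 3104 kg/min.
N2 fraction in n12 = 1627.8/3104 = 0.524.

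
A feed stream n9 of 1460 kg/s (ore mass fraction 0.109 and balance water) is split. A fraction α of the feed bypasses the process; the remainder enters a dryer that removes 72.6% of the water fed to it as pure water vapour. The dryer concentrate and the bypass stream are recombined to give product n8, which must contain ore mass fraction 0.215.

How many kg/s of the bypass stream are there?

347.2 kg/s

All 1460×0.109 = 159.14 kg/s of ore reaches n8, so n8 = 159.14/0.215 = 740.19 kg/s and vapour = 719.81 kg/s.
The evaporator receives (1−α)·1460 of feed at 0.891 water and removes 0.726 of that water:
0.726×0.891×(1−α)×1460 = 719.81
(1−α) = 719.81/944.42 = 0.7622;  α = 0.2378.
Bypass flow = 0.2378×1460 = 347.23 kg/s.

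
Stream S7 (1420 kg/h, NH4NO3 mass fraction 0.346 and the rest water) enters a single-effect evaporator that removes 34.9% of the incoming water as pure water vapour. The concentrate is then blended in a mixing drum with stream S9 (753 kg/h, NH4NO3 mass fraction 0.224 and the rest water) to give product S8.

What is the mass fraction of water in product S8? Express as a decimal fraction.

0.643

Vapour removed = 0.349×0.654×1420 = 324.11 kg/h; concentrate = 1095.9 kg/h.
water reaching the mixer = 604.57 (from concentrate) + 753×0.776 = 1188.9 kg/h.
Product flow = 1095.9 + 753 = 1848.9 kg/h; water fraction = 0.643.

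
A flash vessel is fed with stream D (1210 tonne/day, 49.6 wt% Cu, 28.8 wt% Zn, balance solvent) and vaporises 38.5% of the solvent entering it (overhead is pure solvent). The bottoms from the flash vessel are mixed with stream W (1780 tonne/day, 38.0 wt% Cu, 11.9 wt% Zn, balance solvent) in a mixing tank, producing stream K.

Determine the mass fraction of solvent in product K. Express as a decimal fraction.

Vapour removed = 0.385×0.216×1210 = 100.62 tonne/day; concentrate = 1109.4 tonne/day.
solvent reaching the mixer = 160.74 (from concentrate) + 1780×0.501 = 1052.5 tonne/day.
Product flow = 1109.4 + 1780 = 2889.4 tonne/day; solvent fraction = 0.364.

0.364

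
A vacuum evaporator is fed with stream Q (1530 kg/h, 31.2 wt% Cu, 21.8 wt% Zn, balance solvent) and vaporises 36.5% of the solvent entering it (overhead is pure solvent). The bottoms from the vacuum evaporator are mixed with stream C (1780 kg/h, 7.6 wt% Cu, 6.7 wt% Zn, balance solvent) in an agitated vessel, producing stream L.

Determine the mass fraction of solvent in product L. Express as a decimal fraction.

0.6504

Vapour removed = 0.365×0.470×1530 = 262.47 kg/h; concentrate = 1267.5 kg/h.
solvent reaching the mixer = 456.63 (from concentrate) + 1780×0.857 = 1982.1 kg/h.
Product flow = 1267.5 + 1780 = 3047.5 kg/h; solvent fraction = 0.6504.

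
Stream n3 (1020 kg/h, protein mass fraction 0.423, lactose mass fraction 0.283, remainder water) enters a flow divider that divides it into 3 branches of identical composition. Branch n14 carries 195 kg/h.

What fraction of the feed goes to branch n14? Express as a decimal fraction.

0.191

Fraction to n14 = 195/1020 = 0.1912.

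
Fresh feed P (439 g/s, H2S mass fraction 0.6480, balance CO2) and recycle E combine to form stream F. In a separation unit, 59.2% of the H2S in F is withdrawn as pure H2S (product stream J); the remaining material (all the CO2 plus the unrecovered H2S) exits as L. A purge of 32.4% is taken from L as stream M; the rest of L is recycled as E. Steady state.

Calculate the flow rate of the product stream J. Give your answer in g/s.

232.5 g/s

H2S in F: m_A = 439×0.648 + (1−0.324)·(1−0.592)·m_A, so m_A = 284.47/0.7242 = 392.81 g/s.
Product J = 0.592×392.81 = 232.55 g/s.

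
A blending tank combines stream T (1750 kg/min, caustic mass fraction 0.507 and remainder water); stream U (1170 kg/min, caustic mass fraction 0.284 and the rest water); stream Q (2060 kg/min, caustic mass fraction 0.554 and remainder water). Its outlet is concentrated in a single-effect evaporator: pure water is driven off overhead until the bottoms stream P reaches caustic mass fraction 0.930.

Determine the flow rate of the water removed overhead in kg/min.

2442 kg/min

caustic entering = 1750×0.507 + 1170×0.284 + 2060×0.554 = 2360.8 kg/min.
All caustic reports to P, so P = 2360.8/0.930 = 2538.5 kg/min.
Total feed = 4980 kg/min; overhead = 4980 − 2538.5 = 2441.5 kg/min.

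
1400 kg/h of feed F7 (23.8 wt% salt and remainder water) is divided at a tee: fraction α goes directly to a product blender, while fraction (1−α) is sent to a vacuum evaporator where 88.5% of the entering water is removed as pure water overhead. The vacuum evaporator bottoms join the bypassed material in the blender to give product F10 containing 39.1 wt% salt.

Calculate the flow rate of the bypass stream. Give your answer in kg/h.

587.6 kg/h

All 1400×0.238 = 333.2 kg/h of salt reaches F10, so F10 = 333.2/0.391 = 852.17 kg/h and vapour = 547.83 kg/h.
The evaporator receives (1−α)·1400 of feed at 0.762 water and removes 0.885 of that water:
0.885×0.762×(1−α)×1400 = 547.83
(1−α) = 547.83/944.12 = 0.5803;  α = 0.4197.
Bypass flow = 0.4197×1400 = 587.65 kg/h.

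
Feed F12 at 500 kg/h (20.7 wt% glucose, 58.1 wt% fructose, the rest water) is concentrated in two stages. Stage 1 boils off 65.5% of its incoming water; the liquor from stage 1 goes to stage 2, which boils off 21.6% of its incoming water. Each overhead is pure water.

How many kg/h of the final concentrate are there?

water in feed = 500×0.212 = 106 kg/h.
After stage 1: water left = (1−0.655)×106 = 36.57; stream total = 430.57 kg/h.
After stage 2: water left = (1−0.216)×36.57 = 28.671; final concentrate = 422.67 kg/h.

422.7 kg/h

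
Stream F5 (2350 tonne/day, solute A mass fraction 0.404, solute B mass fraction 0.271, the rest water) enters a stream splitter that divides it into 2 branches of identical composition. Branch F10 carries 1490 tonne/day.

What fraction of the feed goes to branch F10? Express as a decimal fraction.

0.634

Fraction to F10 = 1490/2350 = 0.6340.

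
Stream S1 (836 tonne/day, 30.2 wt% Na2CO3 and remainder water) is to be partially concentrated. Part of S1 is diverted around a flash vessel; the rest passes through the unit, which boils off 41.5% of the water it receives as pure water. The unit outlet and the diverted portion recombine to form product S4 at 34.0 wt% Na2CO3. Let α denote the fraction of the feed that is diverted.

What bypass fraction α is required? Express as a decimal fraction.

0.614

All 836×0.302 = 252.47 tonne/day of Na2CO3 reaches S4, so S4 = 252.47/0.340 = 742.56 tonne/day and vapour = 93.435 tonne/day.
The evaporator receives (1−α)·836 of feed at 0.698 water and removes 0.415 of that water:
0.415×0.698×(1−α)×836 = 93.435
(1−α) = 93.435/242.16 = 0.3858;  α = 0.6142.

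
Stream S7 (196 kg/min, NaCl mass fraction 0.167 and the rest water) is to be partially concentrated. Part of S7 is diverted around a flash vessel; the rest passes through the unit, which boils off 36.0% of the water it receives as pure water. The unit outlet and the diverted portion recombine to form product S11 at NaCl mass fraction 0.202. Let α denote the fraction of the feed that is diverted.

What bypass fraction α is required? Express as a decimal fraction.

All 196×0.167 = 32.732 kg/min of NaCl reaches S11, so S11 = 32.732/0.202 = 162.04 kg/min and vapour = 33.96 kg/min.
The evaporator receives (1−α)·196 of feed at 0.833 water and removes 0.360 of that water:
0.360×0.833×(1−α)×196 = 33.96
(1−α) = 33.96/58.776 = 0.5778;  α = 0.4222.

0.422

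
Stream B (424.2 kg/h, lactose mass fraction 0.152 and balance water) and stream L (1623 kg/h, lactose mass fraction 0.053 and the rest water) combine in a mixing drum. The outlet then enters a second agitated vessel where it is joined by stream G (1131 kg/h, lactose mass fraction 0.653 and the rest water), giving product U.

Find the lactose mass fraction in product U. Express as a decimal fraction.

0.280

Overall, product flow = 3178.2 kg/h.
lactose in = 424.2×0.152 + 1623×0.053 + 1131×0.653 = 889.04 kg/h.
lactose fraction in U = 0.280.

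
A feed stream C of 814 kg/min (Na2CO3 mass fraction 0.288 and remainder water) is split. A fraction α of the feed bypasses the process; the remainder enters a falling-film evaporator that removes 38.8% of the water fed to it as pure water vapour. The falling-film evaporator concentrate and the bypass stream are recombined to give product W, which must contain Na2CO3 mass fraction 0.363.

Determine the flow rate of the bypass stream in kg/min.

All 814×0.288 = 234.43 kg/min of Na2CO3 reaches W, so W = 234.43/0.363 = 645.82 kg/min and vapour = 168.18 kg/min.
The evaporator receives (1−α)·814 of feed at 0.712 water and removes 0.388 of that water:
0.388×0.712×(1−α)×814 = 168.18
(1−α) = 168.18/224.87 = 0.7479;  α = 0.2521.
Bypass flow = 0.2521×814 = 205.21 kg/min.

205.2 kg/min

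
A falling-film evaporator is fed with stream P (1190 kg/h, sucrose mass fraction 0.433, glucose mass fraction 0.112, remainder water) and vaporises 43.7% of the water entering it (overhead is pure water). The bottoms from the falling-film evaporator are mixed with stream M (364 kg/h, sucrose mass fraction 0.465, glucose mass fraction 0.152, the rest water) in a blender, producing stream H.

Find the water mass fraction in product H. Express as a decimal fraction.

Vapour removed = 0.437×0.455×1190 = 236.61 kg/h; concentrate = 953.39 kg/h.
water reaching the mixer = 304.84 (from concentrate) + 364×0.383 = 444.25 kg/h.
Product flow = 953.39 + 364 = 1317.4 kg/h; water fraction = 0.337.

0.337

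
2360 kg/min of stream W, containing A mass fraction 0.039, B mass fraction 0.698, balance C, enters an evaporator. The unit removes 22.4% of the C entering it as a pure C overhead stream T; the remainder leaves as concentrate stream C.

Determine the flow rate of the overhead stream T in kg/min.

139 kg/min

C entering = 2360×0.263 = 620.68 kg/min; overhead removed = 0.224×620.68 = 139.03 kg/min.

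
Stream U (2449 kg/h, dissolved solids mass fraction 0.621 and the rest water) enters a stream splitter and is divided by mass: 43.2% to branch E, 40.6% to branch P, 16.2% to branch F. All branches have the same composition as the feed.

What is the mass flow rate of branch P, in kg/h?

994.3 kg/h

Branch P flow = 0.406×2449 = 994.29 kg/h.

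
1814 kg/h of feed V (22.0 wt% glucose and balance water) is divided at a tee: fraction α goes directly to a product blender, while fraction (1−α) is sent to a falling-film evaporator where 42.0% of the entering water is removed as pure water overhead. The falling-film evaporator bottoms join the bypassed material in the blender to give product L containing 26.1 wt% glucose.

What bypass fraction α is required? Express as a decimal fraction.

All 1814×0.220 = 399.08 kg/h of glucose reaches L, so L = 399.08/0.261 = 1529 kg/h and vapour = 284.96 kg/h.
The evaporator receives (1−α)·1814 of feed at 0.780 water and removes 0.420 of that water:
0.420×0.780×(1−α)×1814 = 284.96
(1−α) = 284.96/594.27 = 0.4795;  α = 0.5205.

0.520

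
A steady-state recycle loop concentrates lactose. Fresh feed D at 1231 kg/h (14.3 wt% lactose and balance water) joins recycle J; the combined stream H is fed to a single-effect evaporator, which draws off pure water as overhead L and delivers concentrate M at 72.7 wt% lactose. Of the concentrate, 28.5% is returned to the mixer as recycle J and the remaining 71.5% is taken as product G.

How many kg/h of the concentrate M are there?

338.7 kg/h

Overall lactose balance (none leaves overhead): lactose in fresh feed = lactose in product, i.e. 1231×0.143 = (1−0.285)·M·0.727.
M = 176.03/(0.727×0.715) = 338.65 kg/h.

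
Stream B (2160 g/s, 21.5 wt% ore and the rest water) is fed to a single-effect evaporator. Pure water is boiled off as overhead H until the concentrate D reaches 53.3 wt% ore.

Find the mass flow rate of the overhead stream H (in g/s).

ore is conserved: 2160×0.215 = 464.4 g/s all reports to the concentrate.
Concentrate = 464.4/(target fraction) = 871.29 g/s.
Overhead = 2160 − 871.29 = 1288.7 g/s.

1289 g/s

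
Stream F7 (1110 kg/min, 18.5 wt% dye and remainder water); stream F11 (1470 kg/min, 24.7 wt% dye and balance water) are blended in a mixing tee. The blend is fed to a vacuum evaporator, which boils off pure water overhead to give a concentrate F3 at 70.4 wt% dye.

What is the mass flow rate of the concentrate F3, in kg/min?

807.4 kg/min

dye entering = 1110×0.185 + 1470×0.247 = 568.44 kg/min.
All dye reports to F3, so F3 = 568.44/0.704 = 807.44 kg/min.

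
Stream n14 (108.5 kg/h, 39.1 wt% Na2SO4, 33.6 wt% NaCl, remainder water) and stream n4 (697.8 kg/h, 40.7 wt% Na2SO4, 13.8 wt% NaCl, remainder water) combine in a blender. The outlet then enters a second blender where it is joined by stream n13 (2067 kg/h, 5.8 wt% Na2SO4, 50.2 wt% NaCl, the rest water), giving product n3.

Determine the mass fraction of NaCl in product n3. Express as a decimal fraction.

Overall, product flow = 2873.3 kg/h.
NaCl in = 108.5×0.336 + 697.8×0.138 + 2067×0.502 = 1170.4 kg/h.
NaCl fraction in n3 = 0.407.

0.407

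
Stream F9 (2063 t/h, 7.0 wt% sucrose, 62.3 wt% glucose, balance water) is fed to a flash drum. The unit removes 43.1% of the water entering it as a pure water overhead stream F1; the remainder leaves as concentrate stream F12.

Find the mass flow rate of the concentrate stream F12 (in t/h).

water entering = 2063×0.307 = 633.34 t/h; overhead removed = 0.431×633.34 = 272.97 t/h.
Concentrate = 2063 − 272.97 = 1790 t/h.

1790 t/h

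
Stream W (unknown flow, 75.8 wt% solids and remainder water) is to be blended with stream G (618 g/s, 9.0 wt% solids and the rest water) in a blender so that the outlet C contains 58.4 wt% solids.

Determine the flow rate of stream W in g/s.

1755 g/s

Let W be the unknown flow. Total out = 618 + W.
solids balance: 55.62 + 0.758·W = 0.584·(618 + W)
(0.758 − 0.584)·W = 0.584×618 − 55.62 = 305.29
W = 305.29 / 0.174 = 1754.6 g/s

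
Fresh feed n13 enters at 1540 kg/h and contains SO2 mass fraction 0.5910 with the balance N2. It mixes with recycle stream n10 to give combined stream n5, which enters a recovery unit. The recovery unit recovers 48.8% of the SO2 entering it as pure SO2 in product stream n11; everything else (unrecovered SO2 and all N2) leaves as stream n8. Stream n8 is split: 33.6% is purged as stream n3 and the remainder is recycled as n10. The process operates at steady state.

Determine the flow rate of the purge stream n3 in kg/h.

N2 enters only via n13 and leaves only via the purge: 1540×0.409 = 0.336×(N2 in n8), and the recovery unit passes all N2, so N2 in n5 = N2 in n8 = 1874.6 kg/h.
SO2 in n5: m_A = 1540×0.591 + (1−0.336)·(1−0.488)·m_A, so m_A = 910.14/0.6600 = 1378.9 kg/h.
n8 = (1−0.488)×1378.9 + 1874.6 = 2580.6 kg/h.
Purge n3 = 0.336×2580.6 = 867.08 kg/h.

867.1 kg/h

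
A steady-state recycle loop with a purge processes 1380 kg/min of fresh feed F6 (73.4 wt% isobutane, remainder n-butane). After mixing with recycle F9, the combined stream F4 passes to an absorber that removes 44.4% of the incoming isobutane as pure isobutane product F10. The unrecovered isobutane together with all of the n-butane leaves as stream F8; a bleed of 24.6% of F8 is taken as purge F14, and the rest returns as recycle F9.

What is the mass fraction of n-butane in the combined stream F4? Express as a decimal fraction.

n-butane enters only via F6 and leaves only via the purge: 1380×0.266 = 0.246×(n-butane in F8), and the absorber passes all n-butane, so n-butane in F4 = n-butane in F8 = 1492.2 kg/min.
isobutane in F4: m_A = 1380×0.734 + (1−0.246)·(1−0.444)·m_A, so m_A = 1012.9/0.5808 = 1744.1 kg/min.
F4 = 1744.1 + 1492.2 = 3236.3 kg/min.
n-butane fraction in F4 = 1492.2/3236.3 = 0.461.

0.461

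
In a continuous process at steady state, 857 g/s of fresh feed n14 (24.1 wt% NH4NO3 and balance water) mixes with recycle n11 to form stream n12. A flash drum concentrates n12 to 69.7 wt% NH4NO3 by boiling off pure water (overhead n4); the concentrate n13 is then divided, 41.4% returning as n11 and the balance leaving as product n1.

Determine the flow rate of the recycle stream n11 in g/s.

Overall NH4NO3 balance (none leaves overhead): NH4NO3 in fresh feed = NH4NO3 in product, i.e. 857×0.241 = (1−0.414)·n13·0.697.
n13 = 206.54/(0.697×0.586) = 505.67 g/s.
Recycle n11 = 0.414×505.67 = 209.35 g/s.

209.3 g/s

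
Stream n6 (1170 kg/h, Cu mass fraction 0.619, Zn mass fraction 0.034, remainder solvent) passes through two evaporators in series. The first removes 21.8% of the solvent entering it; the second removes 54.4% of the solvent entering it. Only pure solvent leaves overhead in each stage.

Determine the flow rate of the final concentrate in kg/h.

solvent in feed = 1170×0.347 = 405.99 kg/h.
After stage 1: solvent left = (1−0.218)×405.99 = 317.48; stream total = 1081.5 kg/h.
After stage 2: solvent left = (1−0.544)×317.48 = 144.77; final concentrate = 908.78 kg/h.

908.8 kg/h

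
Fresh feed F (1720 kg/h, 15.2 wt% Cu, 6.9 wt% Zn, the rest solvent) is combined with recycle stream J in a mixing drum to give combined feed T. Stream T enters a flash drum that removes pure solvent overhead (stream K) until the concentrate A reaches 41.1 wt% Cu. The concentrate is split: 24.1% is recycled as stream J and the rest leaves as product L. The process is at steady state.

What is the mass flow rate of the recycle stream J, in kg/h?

202 kg/h

Overall Cu balance (none leaves overhead): Cu in fresh feed = Cu in product, i.e. 1720×0.152 = (1−0.241)·A·0.411.
A = 261.44/(0.411×0.759) = 838.09 kg/h.
Recycle J = 0.241×838.09 = 201.98 kg/h.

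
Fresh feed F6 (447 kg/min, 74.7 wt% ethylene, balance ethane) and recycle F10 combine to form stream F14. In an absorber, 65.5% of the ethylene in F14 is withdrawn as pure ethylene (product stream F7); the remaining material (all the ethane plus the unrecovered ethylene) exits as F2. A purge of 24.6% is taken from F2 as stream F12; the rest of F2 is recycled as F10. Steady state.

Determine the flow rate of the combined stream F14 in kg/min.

ethane enters only via F6 and leaves only via the purge: 447×0.253 = 0.246×(ethane in F2), and the absorber passes all ethane, so ethane in F14 = ethane in F2 = 459.72 kg/min.
ethylene in F14: m_A = 447×0.747 + (1−0.246)·(1−0.655)·m_A, so m_A = 333.91/0.7399 = 451.31 kg/min.
F14 = 451.31 + 459.72 = 911.03 kg/min.

911 kg/min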